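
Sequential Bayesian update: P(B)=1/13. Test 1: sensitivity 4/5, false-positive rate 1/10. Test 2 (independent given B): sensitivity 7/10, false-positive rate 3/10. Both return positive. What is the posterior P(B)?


After test 1: P(+) = 4/5*1/13 + 1/10*12/13 = 2/13
P(B|+) = (4/65)/(2/13) = 2/5
After test 2 (use post1 as new prior): P(+) = 7/10*2/5 + 3/10*3/5 = 23/50
P(B|+,+) = (7/25)/(23/50) = 14/23

14/23


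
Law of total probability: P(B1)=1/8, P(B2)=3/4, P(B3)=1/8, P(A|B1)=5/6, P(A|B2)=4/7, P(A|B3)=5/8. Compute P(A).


P(A) = P(A|B1)P(B1) + P(A|B2)P(B2) + P(A|B3)P(B3)
= 5/6*1/8 + 4/7*3/4 + 5/8*1/8
= 5/48 + 3/7 + 5/64 = 821/1344

821/1344


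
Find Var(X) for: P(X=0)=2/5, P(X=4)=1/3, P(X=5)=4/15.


E[X] = 8/3, E[X^2] = 12
Var(X) = E[X^2] - (E[X])^2 = 12 - (8/3)^2 = 44/9

44/9


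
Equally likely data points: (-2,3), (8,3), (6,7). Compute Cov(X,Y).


E[X]=4, E[Y]=13/3, E[XY]=20
Cov(X,Y) = E[XY] - E[X]E[Y] = 20 - 4*13/3 = 8/3

8/3


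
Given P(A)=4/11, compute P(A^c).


P(A') = 1 - P(A) = 1 - 4/11 = 7/11

7/11


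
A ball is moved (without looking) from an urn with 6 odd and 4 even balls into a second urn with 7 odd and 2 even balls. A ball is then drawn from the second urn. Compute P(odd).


P(transfer odd) = 6/10 = 3/5; P(transfer even) = 2/5
If odd transferred: Urn II has 8 odd of 10, so P(odd|odd moved) = 4/5
If even transferred: Urn II has 7 odd of 10, so P(odd|even moved) = 7/10
By total probability: P(odd) = 3/5*4/5 + 2/5*7/10 = 19/25

19/25


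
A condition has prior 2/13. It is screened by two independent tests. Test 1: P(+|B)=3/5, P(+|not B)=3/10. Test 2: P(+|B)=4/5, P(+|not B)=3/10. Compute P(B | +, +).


After test 1: P(+) = 3/5*2/13 + 3/10*11/13 = 9/26
P(B|+) = (6/65)/(9/26) = 4/15
After test 2 (use post1 as new prior): P(+) = 4/5*4/15 + 3/10*11/15 = 13/30
P(B|+,+) = (16/75)/(13/30) = 32/65

32/65


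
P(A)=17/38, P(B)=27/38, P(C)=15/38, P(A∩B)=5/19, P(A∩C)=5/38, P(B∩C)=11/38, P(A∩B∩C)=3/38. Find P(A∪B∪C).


P(A∪B∪C) = P(A)+P(B)+P(C) - P(AB)-P(AC)-P(BC) + P(ABC)
= 17/38+27/38+15/38 - 5/19-5/38-11/38 + 3/38
= 18/19

18/19


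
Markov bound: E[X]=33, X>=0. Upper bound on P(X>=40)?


Markov: P(X >= a) <= E[X]/a
P(X >= 40) <= 33/40

33/40


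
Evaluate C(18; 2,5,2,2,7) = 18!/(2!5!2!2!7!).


18! = 6402373705728000
Denominator: 2!=2 * 5!=120 * 2!=2 * 2!=2 * 7!=5040
Coefficient = 6402373705728000 / 4838400 = 1323241920

1323241920


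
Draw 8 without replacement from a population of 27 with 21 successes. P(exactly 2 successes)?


P(X=2) = C(21,2)*C(6,6) / C(27,8)
= 210*1 / 2220075
= 210/2220075 = 14/148005

14/148005


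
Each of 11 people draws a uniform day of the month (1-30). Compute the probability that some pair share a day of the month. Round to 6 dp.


P(all different) = prod((30-i)/30 for i=0..10) = 0.123093
P(at least one match) = 1 - 0.123093 = 0.876907

0.876907


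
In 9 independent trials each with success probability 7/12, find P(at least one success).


P(at least one) = 1 - P(none)
P(none) = (1 - 7/12)^9 = (5/12)^9 = 1953125/5159780352
P(at least one) = 1 - 1953125/5159780352 = 5157827227/5159780352

5157827227/5159780352


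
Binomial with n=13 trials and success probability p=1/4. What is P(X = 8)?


P(X=8) = C(13,8) * p^8 * (1-p)^5
= 1287 * 1/65536 * 243/1024
= 312741/67108864

312741/67108864


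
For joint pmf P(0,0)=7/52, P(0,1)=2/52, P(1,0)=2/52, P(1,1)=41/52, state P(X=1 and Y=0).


Read from table: P(X=1, Y=0) = 2/52 = 1/26

1/26


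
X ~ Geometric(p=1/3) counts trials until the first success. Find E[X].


For geometric (trials until first success), E[X] = 1/p = 1/(1/3) = 3

3


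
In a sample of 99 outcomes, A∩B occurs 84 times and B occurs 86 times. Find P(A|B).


P(A|B) = P(A∩B)/P(B) = (84/99)/(86/99) = 84/86 = 42/43

42/43


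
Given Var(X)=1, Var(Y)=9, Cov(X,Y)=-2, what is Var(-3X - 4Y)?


Var(-3X - 4Y) = (-3)^2*Var(X) + (-4)^2*Var(Y) + 2*(-3)*(-4)*Cov(X,Y)
= 9*1 + 16*9 + 24*(-2)
= 9 + 144 - 48 = 105

105


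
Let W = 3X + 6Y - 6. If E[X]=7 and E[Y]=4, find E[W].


E[3X + 6Y - 6] = 3*E[X] + 6*E[Y] - 6
= (3)*(7) + (6)*(4) + (-6)
= 21 + 24 - 6 = 39

39


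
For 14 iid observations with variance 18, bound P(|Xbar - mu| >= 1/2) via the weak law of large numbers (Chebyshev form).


Var(Xbar) = Var(X)/n = 18/14
Chebyshev: P(|Xbar-mu| >= 1/2) <= Var(Xbar)/(1/2)^2 = (9/7)/(1/4) = 36/7
Bound exceeds 1, so trivial bound: 1

1


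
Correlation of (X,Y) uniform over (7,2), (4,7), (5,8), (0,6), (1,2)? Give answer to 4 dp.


Cov(X,Y) = -0.2000, Var(X) = 6.6400, Var(Y) = 6.4000
rho = Cov/(sqrt(VarX)*sqrt(VarY)) = -0.0307

-0.0307


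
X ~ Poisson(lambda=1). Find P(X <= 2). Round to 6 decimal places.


P(X<=2) = e^(-1)*1^0/0! + e^(-1)*1^1/1! + e^(-1)*1^2/2!
≈ 0.3678794412 + 0.3678794412 + 0.1839397206
= 0.9196986030
≈ 0.919699

0.919699


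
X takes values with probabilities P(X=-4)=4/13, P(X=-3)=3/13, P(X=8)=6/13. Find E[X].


E[X] = sum(x * P(x))
= -4*4/13 - 3*3/13 + 8*6/13
= 23/13

23/13


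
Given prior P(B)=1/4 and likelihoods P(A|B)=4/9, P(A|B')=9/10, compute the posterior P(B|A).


P(A) = P(A|B)P(B) + P(A|B')P(B') = 4/9*1/4 + 9/10*3/4 = 283/360
P(B|A) = P(A|B)P(B)/P(A) = (1/9)/(283/360) = 40/283

40/283


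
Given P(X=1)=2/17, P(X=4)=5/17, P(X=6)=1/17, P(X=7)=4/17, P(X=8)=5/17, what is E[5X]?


E[5X] = sum(g(x)*P(x))
= 5*2/17 + 20*5/17 + 30*1/17 + 35*4/17 + 40*5/17
= 480/17

480/17


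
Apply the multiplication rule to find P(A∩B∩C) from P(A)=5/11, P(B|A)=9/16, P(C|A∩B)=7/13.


P(A∩B∩C) = P(A) * P(B|A) * P(C|A∩B)
= 5/11 * 9/16 * 7/13
= 45/176 * 7/13 = 315/2288

315/2288


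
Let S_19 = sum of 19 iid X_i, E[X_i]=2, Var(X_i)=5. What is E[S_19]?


E[S_n] = n*E[X_1] = 19*2 = 38

38


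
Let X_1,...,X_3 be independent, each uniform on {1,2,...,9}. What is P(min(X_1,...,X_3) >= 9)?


P(min >= 9) = P(all X_i >= 9) = (P(X_1 >= 9))^3
= (1/9)^3 = 1/729

1/729


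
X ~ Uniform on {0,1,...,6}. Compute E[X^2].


E[X^2] = (1/7) * sum(x^2 for x=0..6)
= 91/7 = 13

13


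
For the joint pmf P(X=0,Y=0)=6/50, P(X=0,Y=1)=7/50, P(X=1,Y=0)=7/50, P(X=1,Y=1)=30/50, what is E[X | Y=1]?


P(Y=1) = 37/50
E[X|Y=1] = (0*7 + 1*30)/37 = 30/37

30/37


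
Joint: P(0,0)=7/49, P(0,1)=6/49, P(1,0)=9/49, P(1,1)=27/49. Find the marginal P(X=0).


P(X=0) = P(0,0)+P(0,1) = 7/49 + 6/49 = 13/49

13/49


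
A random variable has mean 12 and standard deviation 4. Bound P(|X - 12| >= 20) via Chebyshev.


k = 20/4 = 5
Chebyshev: P(|X-mu| >= k*sigma) <= 1/k^2 = 1/5^2 = 1/25

1/25


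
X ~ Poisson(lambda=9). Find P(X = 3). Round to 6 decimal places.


P(X=3) = e^(-9) * 9^3 / 3!
≈ 0.0001234098041 * 729 / 6
≈ 0.014994

0.014994


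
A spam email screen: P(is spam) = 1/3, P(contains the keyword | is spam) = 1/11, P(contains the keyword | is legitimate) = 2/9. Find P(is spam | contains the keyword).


P(A) = P(A|B)P(B) + P(A|B')P(B') = 1/11*1/3 + 2/9*2/3 = 53/297
P(B|A) = P(A|B)P(B)/P(A) = (1/33)/(53/297) = 9/53

9/53


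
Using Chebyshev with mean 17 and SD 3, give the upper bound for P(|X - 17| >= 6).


k = 6/3 = 2
Chebyshev: P(|X-mu| >= k*sigma) <= 1/k^2 = 1/2^2 = 1/4

1/4


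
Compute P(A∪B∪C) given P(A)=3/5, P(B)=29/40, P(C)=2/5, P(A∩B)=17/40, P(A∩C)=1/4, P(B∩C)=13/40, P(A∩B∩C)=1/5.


P(A∪B∪C) = P(A)+P(B)+P(C) - P(AB)-P(AC)-P(BC) + P(ABC)
= 3/5+29/40+2/5 - 17/40-1/4-13/40 + 1/5
= 37/40

37/40


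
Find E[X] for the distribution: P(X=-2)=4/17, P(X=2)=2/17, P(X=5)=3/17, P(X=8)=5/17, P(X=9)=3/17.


E[X] = sum(x * P(x))
= -2*4/17 + 2*2/17 + 5*3/17 + 8*5/17 + 9*3/17
= 78/17

78/17


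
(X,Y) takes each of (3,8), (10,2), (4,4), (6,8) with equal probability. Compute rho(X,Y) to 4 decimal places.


Cov(X,Y) = -4.6250, Var(X) = 7.1875, Var(Y) = 6.7500
rho = Cov/(sqrt(VarX)*sqrt(VarY)) = -0.6640

-0.6640


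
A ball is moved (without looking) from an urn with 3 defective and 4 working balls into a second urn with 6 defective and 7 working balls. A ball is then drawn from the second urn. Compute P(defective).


P(transfer defective) = 3/7; P(transfer working) = 4/7
If defective transferred: Urn II has 7 defective of 14, so P(defective|defective moved) = 1/2
If working transferred: Urn II has 6 defective of 14, so P(defective|working moved) = 3/7
By total probability: P(defective) = 3/7*1/2 + 4/7*3/7 = 45/98

45/98


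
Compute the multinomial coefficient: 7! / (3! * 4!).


7! = 5040
Denominator: 3!=6 * 4!=24
Coefficient = 5040 / 144 = 35

35


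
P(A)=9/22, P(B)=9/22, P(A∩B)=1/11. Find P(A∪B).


P(A∪B) = P(A) + P(B) - P(A∩B)
= 9/22 + 9/22 - 1/11 = 8/11

8/11


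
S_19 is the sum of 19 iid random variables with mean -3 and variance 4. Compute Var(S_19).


By independence, Var(S_n) = n*Var(X_1) = 19*4 = 76

76


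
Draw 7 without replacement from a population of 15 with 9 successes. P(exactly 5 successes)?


P(X=5) = C(9,5)*C(6,2) / C(15,7)
= 126*15 / 6435
= 1890/6435 = 42/143

42/143


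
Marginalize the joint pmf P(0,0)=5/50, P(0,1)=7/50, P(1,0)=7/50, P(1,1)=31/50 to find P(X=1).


P(X=1) = P(1,0)+P(1,1) = 7/50 + 31/50 = 38/50 = 19/25

19/25


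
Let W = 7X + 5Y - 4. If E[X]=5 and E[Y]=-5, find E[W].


E[7X + 5Y - 4] = 7*E[X] + 5*E[Y] - 4
= (7)*(5) + (5)*(-5) + (-4)
= 35 - 25 - 4 = 6

6


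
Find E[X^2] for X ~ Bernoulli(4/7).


For Bernoulli: X in {0,1}
E[X^2] = 0^2*(1-4/7) + 1^2*4/7 = 4/7

4/7


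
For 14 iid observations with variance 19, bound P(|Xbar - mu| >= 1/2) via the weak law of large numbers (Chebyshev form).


Var(Xbar) = Var(X)/n = 19/14
Chebyshev: P(|Xbar-mu| >= 1/2) <= Var(Xbar)/(1/2)^2 = (19/14)/(1/4) = 38/7
Bound exceeds 1, so trivial bound: 1

1


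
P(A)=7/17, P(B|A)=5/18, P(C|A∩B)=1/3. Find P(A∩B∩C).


P(A∩B∩C) = P(A) * P(B|A) * P(C|A∩B)
= 7/17 * 5/18 * 1/3
= 35/306 * 1/3 = 35/918

35/918


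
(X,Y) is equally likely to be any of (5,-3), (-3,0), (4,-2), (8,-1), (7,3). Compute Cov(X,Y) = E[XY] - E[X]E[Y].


E[X]=21/5, E[Y]=-3/5, E[XY]=-2
Cov(X,Y) = E[XY] - E[X]E[Y] = -2 - 21/5*-3/5 = 13/25

13/25


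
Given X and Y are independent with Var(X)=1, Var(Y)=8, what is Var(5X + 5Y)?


Independence => Cov(X,Y)=0
Var(5X + 5Y) = 5^2*Var(X) + 5^2*Var(Y)
= 25*1 + 25*8 = 225

225


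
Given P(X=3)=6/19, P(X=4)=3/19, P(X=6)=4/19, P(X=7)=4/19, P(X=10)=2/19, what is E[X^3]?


E[X^3] = sum(g(x)*P(x))
= 27*6/19 + 64*3/19 + 216*4/19 + 343*4/19 + 1000*2/19
= 4590/19

4590/19


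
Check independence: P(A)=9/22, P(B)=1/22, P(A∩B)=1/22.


P(A)*P(B) = 9/22*1/22 = 9/484
P(A∩B) = 1/22 != 9/484, so not independent

No, A and B are not independent


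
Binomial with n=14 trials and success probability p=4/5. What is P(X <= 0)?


P(X<=0) = P(X=0)
= 1/6103515625
= 1/6103515625

1/6103515625


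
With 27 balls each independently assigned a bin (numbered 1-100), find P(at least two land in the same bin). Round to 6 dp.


P(all different) = prod((100-i)/100 for i=0..26) = 0.020878
P(at least one match) = 1 - 0.020878 = 0.979122

0.979122


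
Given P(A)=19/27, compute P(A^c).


P(A') = 1 - P(A) = 1 - 19/27 = 8/27

8/27


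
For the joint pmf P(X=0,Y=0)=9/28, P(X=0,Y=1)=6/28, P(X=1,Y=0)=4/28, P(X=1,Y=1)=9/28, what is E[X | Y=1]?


P(Y=1) = 15/28
E[X|Y=1] = (0*6 + 1*9)/15 = 9/15 = 3/5

3/5


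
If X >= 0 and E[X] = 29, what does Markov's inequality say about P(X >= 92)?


Markov: P(X >= a) <= E[X]/a
P(X >= 92) <= 29/92

29/92


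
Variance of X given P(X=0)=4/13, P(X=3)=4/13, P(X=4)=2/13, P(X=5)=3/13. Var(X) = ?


E[X] = 35/13, E[X^2] = 11
Var(X) = E[X^2] - (E[X])^2 = 11 - (35/13)^2 = 634/169

634/169


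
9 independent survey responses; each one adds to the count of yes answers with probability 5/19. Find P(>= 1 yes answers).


P(at least one) = 1 - P(none)
P(none) = (1 - 5/19)^9 = (14/19)^9 = 20661046784/322687697779
P(at least one) = 1 - 20661046784/322687697779 = 302026650995/322687697779

302026650995/322687697779


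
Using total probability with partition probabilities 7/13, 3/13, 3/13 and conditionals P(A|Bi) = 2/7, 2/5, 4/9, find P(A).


P(A) = P(A|B1)P(B1) + P(A|B2)P(B2) + P(A|B3)P(B3)
= 2/7*7/13 + 2/5*3/13 + 4/9*3/13
= 2/13 + 6/65 + 4/39 = 68/195

68/195


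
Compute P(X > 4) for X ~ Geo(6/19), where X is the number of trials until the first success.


P(X > 4) = P(first 4 trials all fail) = (1-p)^4 = (13/19)^4 = 28561/130321

28561/130321


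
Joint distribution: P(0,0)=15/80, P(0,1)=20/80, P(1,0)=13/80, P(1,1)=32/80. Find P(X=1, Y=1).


Read from table: P(X=1, Y=1) = 32/80 = 2/5

2/5


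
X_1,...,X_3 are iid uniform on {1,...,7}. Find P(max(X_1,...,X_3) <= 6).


P(max <= 6) = P(all X_i <= 6) = (P(X_1 <= 6))^3
= (6/7)^3 = 216/343

216/343


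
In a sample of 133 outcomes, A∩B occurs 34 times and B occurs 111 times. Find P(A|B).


P(A|B) = P(A∩B)/P(B) = (34/133)/(111/133) = 34/111

34/111


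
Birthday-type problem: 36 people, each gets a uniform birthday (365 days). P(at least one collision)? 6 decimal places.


P(all different) = prod((365-i)/365 for i=0..35) = 0.167818
P(at least one match) = 1 - 0.167818 = 0.832182

0.832182


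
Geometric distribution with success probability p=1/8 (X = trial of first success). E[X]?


For geometric (trials until first success), E[X] = 1/p = 1/(1/8) = 8

8


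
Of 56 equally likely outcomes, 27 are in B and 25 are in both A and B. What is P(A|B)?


P(A|B) = P(A∩B)/P(B) = (25/56)/(27/56) = 25/27

25/27


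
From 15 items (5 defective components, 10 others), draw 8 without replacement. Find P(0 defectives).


P(X=0) = C(5,0)*C(10,8) / C(15,8)
= 1*45 / 6435
= 45/6435 = 1/143

1/143


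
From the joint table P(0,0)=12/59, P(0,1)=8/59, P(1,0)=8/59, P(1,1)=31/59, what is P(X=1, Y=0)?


Read from table: P(X=1, Y=0) = 8/59

8/59


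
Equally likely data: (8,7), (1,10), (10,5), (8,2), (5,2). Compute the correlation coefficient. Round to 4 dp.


Cov(X,Y) = -4.8800, Var(X) = 9.8400, Var(Y) = 9.3600
rho = Cov/(sqrt(VarX)*sqrt(VarY)) = -0.5085

-0.5085


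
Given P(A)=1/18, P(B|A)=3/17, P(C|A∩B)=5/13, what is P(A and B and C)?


P(A∩B∩C) = P(A) * P(B|A) * P(C|A∩B)
= 1/18 * 3/17 * 5/13
= 1/102 * 5/13 = 5/1326

5/1326


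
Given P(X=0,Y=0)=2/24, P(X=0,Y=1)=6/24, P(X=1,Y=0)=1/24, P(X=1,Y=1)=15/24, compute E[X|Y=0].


P(Y=0) = 3/24
E[X|Y=0] = (0*2 + 1*1)/3 = 1/3

1/3


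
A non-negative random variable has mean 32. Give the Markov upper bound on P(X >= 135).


Markov: P(X >= a) <= E[X]/a
P(X >= 135) <= 32/135

32/135


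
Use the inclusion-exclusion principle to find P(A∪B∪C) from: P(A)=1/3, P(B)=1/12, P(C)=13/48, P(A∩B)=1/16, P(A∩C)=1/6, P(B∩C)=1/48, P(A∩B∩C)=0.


P(A∪B∪C) = P(A)+P(B)+P(C) - P(AB)-P(AC)-P(BC) + P(ABC)
= 1/3+1/12+13/48 - 1/16-1/6-1/48 + 0
= 7/16

7/16


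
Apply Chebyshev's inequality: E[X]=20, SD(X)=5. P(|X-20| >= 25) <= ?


k = 25/5 = 5
Chebyshev: P(|X-mu| >= k*sigma) <= 1/k^2 = 1/5^2 = 1/25

1/25


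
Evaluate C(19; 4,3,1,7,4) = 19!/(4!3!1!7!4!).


19! = 121645100408832000
Denominator: 4!=24 * 3!=6 * 1!=1 * 7!=5040 * 4!=24
Coefficient = 121645100408832000 / 17418240 = 6983776800

6983776800


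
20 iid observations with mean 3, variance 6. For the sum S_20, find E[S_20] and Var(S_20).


E[S_n] = n*mu = 20*3 = 60
Var(S_n) = n*sigma^2 = 20*6 = 120

E[S_20]=60, Var(S_20)=120


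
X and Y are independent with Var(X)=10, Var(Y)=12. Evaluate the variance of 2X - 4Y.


Independence => Cov(X,Y)=0
Var(2X - 4Y) = 2^2*Var(X) + (-4)^2*Var(Y)
= 4*10 + 16*12 = 232

232


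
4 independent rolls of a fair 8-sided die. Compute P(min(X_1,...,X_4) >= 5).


P(min >= 5) = P(all X_i >= 5) = (P(X_1 >= 5))^4
= (4/8)^4 = (1/2)^4 = 1/16

1/16


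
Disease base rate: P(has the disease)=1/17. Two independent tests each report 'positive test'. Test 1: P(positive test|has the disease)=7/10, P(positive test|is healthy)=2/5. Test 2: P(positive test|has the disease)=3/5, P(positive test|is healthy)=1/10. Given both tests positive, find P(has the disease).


After test 1: P(+) = 7/10*1/17 + 2/5*16/17 = 71/170
P(B|+) = (7/170)/(71/170) = 7/71
After test 2 (use post1 as new prior): P(+) = 3/5*7/71 + 1/10*64/71 = 53/355
P(B|+,+) = (21/355)/(53/355) = 21/53

21/53


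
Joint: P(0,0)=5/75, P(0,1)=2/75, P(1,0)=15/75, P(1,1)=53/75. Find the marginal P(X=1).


P(X=1) = P(1,0)+P(1,1) = 15/75 + 53/75 = 68/75

68/75


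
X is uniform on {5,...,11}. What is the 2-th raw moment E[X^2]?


E[X^2] = (1/7) * sum(x^2 for x=5..11)
= 476/7 = 68

68


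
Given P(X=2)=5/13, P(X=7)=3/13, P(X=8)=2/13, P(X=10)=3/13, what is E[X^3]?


E[X^3] = sum(g(x)*P(x))
= 8*5/13 + 343*3/13 + 512*2/13 + 1000*3/13
= 5093/13

5093/13


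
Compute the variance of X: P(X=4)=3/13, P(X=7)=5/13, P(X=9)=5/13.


E[X] = 92/13, E[X^2] = 698/13
Var(X) = E[X^2] - (E[X])^2 = 698/13 - (92/13)^2 = 610/169

610/169


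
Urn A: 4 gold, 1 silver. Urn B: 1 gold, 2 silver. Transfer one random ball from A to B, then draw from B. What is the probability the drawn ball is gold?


P(transfer gold) = 4/5; P(transfer silver) = 1/5
If gold transferred: Urn II has 2 gold of 4, so P(gold|gold moved) = 1/2
If silver transferred: Urn II has 1 gold of 4, so P(gold|silver moved) = 1/4
By total probability: P(gold) = 4/5*1/2 + 1/5*1/4 = 9/20

9/20


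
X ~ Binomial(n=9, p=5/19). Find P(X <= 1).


P(X<=1) = P(X=0) + P(X=1)
= 20661046784/322687697779 + 66410507520/322687697779
= 87071554304/322687697779

87071554304/322687697779


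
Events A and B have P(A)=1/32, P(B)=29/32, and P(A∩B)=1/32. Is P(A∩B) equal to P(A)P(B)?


P(A)*P(B) = 1/32*29/32 = 29/1024
P(A∩B) = 1/32 != 29/1024, so not independent

No, A and B are not independent


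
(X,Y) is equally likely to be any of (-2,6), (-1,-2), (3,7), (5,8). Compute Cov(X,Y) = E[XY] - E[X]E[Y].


E[X]=5/4, E[Y]=19/4, E[XY]=51/4
Cov(X,Y) = E[XY] - E[X]E[Y] = 51/4 - 5/4*19/4 = 109/16

109/16


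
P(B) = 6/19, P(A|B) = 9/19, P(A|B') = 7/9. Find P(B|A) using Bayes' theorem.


P(A) = P(A|B)P(B) + P(A|B')P(B') = 9/19*6/19 + 7/9*13/19 = 2215/3249
P(B|A) = P(A|B)P(B)/P(A) = (54/361)/(2215/3249) = 486/2215

486/2215


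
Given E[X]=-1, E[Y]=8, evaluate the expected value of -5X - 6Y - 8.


E[-5X - 6Y - 8] = -5*E[X] - 6*E[Y] - 8
= (-5)*(-1) + (-6)*(8) + (-8)
= 5 - 48 - 8 = -51

-51


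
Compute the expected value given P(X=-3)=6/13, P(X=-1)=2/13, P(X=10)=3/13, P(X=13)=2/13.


E[X] = sum(x * P(x))
= -3*6/13 - 1*2/13 + 10*3/13 + 13*2/13
= 36/13

36/13


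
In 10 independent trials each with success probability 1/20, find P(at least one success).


P(at least one) = 1 - P(none)
P(none) = (1 - 1/20)^10 = (19/20)^10 = 6131066257801/10240000000000
P(at least one) = 1 - 6131066257801/10240000000000 = 4108933742199/10240000000000

4108933742199/10240000000000


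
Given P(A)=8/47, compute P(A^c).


P(A') = 1 - P(A) = 1 - 8/47 = 39/47

39/47


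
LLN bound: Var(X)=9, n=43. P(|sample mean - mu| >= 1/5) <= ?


Var(Xbar) = Var(X)/n = 9/43
Chebyshev: P(|Xbar-mu| >= 1/5) <= Var(Xbar)/(1/5)^2 = (9/43)/(1/25) = 225/43
Bound exceeds 1, so trivial bound: 1

1


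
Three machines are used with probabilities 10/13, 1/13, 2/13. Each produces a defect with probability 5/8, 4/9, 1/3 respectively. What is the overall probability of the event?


P(A) = P(A|B1)P(B1) + P(A|B2)P(B2) + P(A|B3)P(B3)
= 5/8*10/13 + 4/9*1/13 + 1/3*2/13
= 25/52 + 4/117 + 2/39 = 265/468

265/468


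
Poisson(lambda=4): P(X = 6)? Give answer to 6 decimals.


P(X=6) = e^(-4) * 4^6 / 6!
≈ 0.01831563889 * 4096 / 720
≈ 0.104196

0.104196


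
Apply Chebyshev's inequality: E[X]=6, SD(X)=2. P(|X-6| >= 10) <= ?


k = 10/2 = 5
Chebyshev: P(|X-mu| >= k*sigma) <= 1/k^2 = 1/5^2 = 1/25

1/25


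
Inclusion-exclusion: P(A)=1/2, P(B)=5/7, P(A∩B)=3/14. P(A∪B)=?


P(A∪B) = P(A) + P(B) - P(A∩B)
= 1/2 + 5/7 - 3/14 = 1

1


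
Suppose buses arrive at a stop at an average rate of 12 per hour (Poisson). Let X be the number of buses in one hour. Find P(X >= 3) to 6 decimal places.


P(X>=3) = 1 - P(X<=2) = 1 - (e^(-12)*12^0/0! + e^(-12)*12^1/1! + e^(-12)*12^2/2!)
≈ 1 - (0.0000061442 + 0.0000737305 + 0.0004423833)
= 1 - 0.0005222580 = 0.9994777420
≈ 0.999478

0.999478


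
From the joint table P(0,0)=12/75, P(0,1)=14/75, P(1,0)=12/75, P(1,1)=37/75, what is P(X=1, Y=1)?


Read from table: P(X=1, Y=1) = 37/75

37/75


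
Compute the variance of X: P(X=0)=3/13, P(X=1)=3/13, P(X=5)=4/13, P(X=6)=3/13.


E[X] = 41/13, E[X^2] = 211/13
Var(X) = E[X^2] - (E[X])^2 = 211/13 - (41/13)^2 = 1062/169

1062/169


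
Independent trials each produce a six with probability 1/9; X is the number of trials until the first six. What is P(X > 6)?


P(X > 6) = P(first 6 trials all fail) = (1-p)^6 = (8/9)^6 = 262144/531441

262144/531441


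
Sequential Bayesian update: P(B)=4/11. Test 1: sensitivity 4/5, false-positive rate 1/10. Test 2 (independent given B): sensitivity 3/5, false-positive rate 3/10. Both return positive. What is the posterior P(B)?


After test 1: P(+) = 4/5*4/11 + 1/10*7/11 = 39/110
P(B|+) = (16/55)/(39/110) = 32/39
After test 2 (use post1 as new prior): P(+) = 3/5*32/39 + 3/10*7/39 = 71/130
P(B|+,+) = (32/65)/(71/130) = 64/71

64/71


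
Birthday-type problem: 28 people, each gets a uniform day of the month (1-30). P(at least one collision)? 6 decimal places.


P(all different) = prod((30-i)/30 for i=0..27) = 0.000000
P(at least one match) = 1 - 0.000000 = 1.000000

1.000000


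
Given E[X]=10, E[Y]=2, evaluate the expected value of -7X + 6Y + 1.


E[-7X + 6Y + 1] = -7*E[X] + 6*E[Y] + 1
= (-7)*(10) + (6)*(2) + (1)
= -70 + 12 + 1 = -57

-57


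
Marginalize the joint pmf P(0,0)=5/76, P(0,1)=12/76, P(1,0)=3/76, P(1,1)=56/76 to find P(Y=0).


P(Y=0) = P(0,0)+P(1,0) = 5/76 + 3/76 = 8/76 = 2/19

2/19


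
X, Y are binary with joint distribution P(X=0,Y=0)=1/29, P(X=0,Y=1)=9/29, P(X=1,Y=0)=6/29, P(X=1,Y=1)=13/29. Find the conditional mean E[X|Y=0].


P(Y=0) = 7/29
E[X|Y=0] = (0*1 + 1*6)/7 = 6/7

6/7


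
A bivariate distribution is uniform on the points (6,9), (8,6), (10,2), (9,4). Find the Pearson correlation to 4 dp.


Cov(X,Y) = -3.8125, Var(X) = 2.1875, Var(Y) = 6.6875
rho = Cov/(sqrt(VarX)*sqrt(VarY)) = -0.9968

-0.9968


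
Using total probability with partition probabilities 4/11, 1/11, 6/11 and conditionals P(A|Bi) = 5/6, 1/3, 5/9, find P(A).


P(A) = P(A|B1)P(B1) + P(A|B2)P(B2) + P(A|B3)P(B3)
= 5/6*4/11 + 1/3*1/11 + 5/9*6/11
= 10/33 + 1/33 + 10/33 = 7/11

7/11


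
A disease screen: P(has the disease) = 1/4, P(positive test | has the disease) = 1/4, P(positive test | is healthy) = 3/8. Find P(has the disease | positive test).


P(A) = P(A|B)P(B) + P(A|B')P(B') = 1/4*1/4 + 3/8*3/4 = 11/32
P(B|A) = P(A|B)P(B)/P(A) = (1/16)/(11/32) = 2/11

2/11


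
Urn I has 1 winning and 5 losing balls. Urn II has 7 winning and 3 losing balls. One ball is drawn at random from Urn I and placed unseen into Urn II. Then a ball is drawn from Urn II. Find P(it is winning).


P(transfer winning) = 1/6; P(transfer losing) = 5/6
If winning transferred: Urn II has 8 winning of 11, so P(winning|winning moved) = 8/11
If losing transferred: Urn II has 7 winning of 11, so P(winning|losing moved) = 7/11
By total probability: P(winning) = 1/6*8/11 + 5/6*7/11 = 43/66

43/66


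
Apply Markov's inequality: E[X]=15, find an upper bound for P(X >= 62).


Markov: P(X >= a) <= E[X]/a
P(X >= 62) <= 15/62

15/62


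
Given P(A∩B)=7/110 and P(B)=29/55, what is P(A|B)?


P(A|B) = P(A∩B)/P(B) = (7/110)/(58/110) = 7/58

7/58


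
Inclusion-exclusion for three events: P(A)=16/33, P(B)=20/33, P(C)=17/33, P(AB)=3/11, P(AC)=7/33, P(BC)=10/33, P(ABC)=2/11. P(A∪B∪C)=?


P(A∪B∪C) = P(A)+P(B)+P(C) - P(AB)-P(AC)-P(BC) + P(ABC)
= 16/33+20/33+17/33 - 3/11-7/33-10/33 + 2/11
= 1

1


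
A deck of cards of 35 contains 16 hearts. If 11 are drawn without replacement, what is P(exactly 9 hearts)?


P(X=9) = C(16,9)*C(19,2) / C(35,11)
= 11440*171 / 417225900
= 1956240/417225900 = 2508/534905

2508/534905


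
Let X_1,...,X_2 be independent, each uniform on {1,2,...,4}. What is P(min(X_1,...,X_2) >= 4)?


P(min >= 4) = P(all X_i >= 4) = (P(X_1 >= 4))^2
= (1/4)^2 = 1/16

1/16


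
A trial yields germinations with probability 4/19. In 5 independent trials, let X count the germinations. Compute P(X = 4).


P(X=4) = C(5,4) * p^4 * (1-p)^1
= 5 * 256/130321 * 15/19
= 19200/2476099

19200/2476099


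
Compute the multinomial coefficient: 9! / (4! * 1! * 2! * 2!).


9! = 362880
Denominator: 4!=24 * 1!=1 * 2!=2 * 2!=2
Coefficient = 362880 / 96 = 3780

3780


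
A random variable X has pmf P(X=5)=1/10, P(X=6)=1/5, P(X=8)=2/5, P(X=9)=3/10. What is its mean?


E[X] = sum(x * P(x))
= 5*1/10 + 6*1/5 + 8*2/5 + 9*3/10
= 38/5

38/5


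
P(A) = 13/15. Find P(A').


P(A') = 1 - P(A) = 1 - 13/15 = 2/15

2/15


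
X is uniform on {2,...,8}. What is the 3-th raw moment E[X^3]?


E[X^3] = (1/7) * sum(x^3 for x=2..8)
= 1295/7 = 185

185


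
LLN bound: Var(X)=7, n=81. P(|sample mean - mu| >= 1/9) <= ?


Var(Xbar) = Var(X)/n = 7/81
Chebyshev: P(|Xbar-mu| >= 1/9) <= Var(Xbar)/(1/9)^2 = (7/81)/(1/81) = 7
Bound exceeds 1, so trivial bound: 1

1


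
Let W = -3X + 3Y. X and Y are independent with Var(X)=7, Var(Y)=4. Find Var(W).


Independence => Cov(X,Y)=0
Var(-3X + 3Y) = (-3)^2*Var(X) + 3^2*Var(Y)
= 9*7 + 9*4 = 99

99


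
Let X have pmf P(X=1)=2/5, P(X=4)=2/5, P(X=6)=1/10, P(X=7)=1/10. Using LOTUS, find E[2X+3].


E[2X+3] = sum(g(x)*P(x))
= 5*2/5 + 11*2/5 + 15*1/10 + 17*1/10
= 48/5

48/5


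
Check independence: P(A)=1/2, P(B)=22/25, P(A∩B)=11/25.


P(A)*P(B) = 1/2*22/25 = 11/25
P(A∩B) = 11/25, which equals P(A)P(B), so independent

Yes, A and B are independent


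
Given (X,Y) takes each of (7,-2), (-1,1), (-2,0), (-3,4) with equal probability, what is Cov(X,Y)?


E[X]=1/4, E[Y]=3/4, E[XY]=-27/4
Cov(X,Y) = E[XY] - E[X]E[Y] = -27/4 - 1/4*3/4 = -111/16

-111/16


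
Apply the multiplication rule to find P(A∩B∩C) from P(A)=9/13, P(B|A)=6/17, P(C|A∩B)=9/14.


P(A∩B∩C) = P(A) * P(B|A) * P(C|A∩B)
= 9/13 * 6/17 * 9/14
= 54/221 * 9/14 = 243/1547

243/1547


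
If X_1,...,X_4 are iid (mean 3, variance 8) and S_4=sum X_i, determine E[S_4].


E[S_n] = n*E[X_1] = 4*3 = 12

12


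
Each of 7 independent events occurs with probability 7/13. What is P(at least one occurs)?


P(at least one) = 1 - P(none)
P(none) = (1 - 7/13)^7 = (6/13)^7 = 279936/62748517
P(at least one) = 1 - 279936/62748517 = 62468581/62748517

62468581/62748517


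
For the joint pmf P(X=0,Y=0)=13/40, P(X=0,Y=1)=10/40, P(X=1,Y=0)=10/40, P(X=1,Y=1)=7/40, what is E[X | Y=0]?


P(Y=0) = 23/40
E[X|Y=0] = (0*13 + 1*10)/23 = 10/23

10/23


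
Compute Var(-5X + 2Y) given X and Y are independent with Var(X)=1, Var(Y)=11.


Independence => Cov(X,Y)=0
Var(-5X + 2Y) = (-5)^2*Var(X) + 2^2*Var(Y)
= 25*1 + 4*11 = 69

69


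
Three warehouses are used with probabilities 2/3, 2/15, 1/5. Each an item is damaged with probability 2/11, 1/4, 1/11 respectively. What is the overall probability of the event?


P(A) = P(A|B1)P(B1) + P(A|B2)P(B2) + P(A|B3)P(B3)
= 2/11*2/3 + 1/4*2/15 + 1/11*1/5
= 4/33 + 1/30 + 1/55 = 19/110

19/110


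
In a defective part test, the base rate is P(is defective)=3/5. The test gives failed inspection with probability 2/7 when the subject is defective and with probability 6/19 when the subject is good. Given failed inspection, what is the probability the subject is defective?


P(A) = P(A|B)P(B) + P(A|B')P(B') = 2/7*3/5 + 6/19*2/5 = 198/665
P(B|A) = P(A|B)P(B)/P(A) = (6/35)/(198/665) = 19/33

19/33


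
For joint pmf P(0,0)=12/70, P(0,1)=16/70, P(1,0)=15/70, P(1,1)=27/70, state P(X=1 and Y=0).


Read from table: P(X=1, Y=0) = 15/70 = 3/14

3/14


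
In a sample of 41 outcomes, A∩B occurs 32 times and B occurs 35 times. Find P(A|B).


P(A|B) = P(A∩B)/P(B) = (32/41)/(35/41) = 32/35

32/35


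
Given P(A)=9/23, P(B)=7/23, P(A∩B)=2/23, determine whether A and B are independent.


P(A)*P(B) = 9/23*7/23 = 63/529
P(A∩B) = 2/23 != 63/529, so not independent

No, A and B are not independent


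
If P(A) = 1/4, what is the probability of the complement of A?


P(A') = 1 - P(A) = 1 - 1/4 = 3/4

3/4


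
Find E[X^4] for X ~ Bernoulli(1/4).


For Bernoulli: X in {0,1}
E[X^4] = 0^4*(1-1/4) + 1^4*1/4 = 1/4

1/4


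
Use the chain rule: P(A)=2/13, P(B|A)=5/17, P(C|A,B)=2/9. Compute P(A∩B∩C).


P(A∩B∩C) = P(A) * P(B|A) * P(C|A∩B)
= 2/13 * 5/17 * 2/9
= 10/221 * 2/9 = 20/1989

20/1989


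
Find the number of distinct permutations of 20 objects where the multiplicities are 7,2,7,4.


20! = 2432902008176640000
Denominator: 7!=5040 * 2!=2 * 7!=5040 * 4!=24
Coefficient = 2432902008176640000 / 1219276800 = 1995364800

1995364800


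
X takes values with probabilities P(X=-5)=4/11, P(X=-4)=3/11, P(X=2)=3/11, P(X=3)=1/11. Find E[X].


E[X] = sum(x * P(x))
= -5*4/11 - 4*3/11 + 2*3/11 + 3*1/11
= -23/11

-23/11


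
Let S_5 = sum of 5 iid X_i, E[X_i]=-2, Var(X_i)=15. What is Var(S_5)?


By independence, Var(S_n) = n*Var(X_1) = 5*15 = 75

75


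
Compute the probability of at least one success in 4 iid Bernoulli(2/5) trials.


P(at least one) = 1 - P(none)
P(none) = (1 - 2/5)^4 = (3/5)^4 = 81/625
P(at least one) = 1 - 81/625 = 544/625

544/625


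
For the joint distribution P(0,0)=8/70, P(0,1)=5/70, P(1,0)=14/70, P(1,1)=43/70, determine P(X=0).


P(X=0) = P(0,0)+P(0,1) = 8/70 + 5/70 = 13/70

13/70


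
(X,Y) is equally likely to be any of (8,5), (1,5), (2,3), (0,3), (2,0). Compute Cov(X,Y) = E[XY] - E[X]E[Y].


E[X]=13/5, E[Y]=16/5, E[XY]=51/5
Cov(X,Y) = E[XY] - E[X]E[Y] = 51/5 - 13/5*16/5 = 47/25

47/25


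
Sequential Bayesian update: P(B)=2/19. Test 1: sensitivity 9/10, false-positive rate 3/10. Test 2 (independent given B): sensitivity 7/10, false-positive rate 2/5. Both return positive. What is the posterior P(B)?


After test 1: P(+) = 9/10*2/19 + 3/10*17/19 = 69/190
P(B|+) = (9/95)/(69/190) = 6/23
After test 2 (use post1 as new prior): P(+) = 7/10*6/23 + 2/5*17/23 = 11/23
P(B|+,+) = (21/115)/(11/23) = 21/55

21/55


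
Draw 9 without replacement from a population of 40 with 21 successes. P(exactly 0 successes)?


P(X=0) = C(21,0)*C(19,9) / C(40,9)
= 1*92378 / 273438880
= 92378/273438880 = 1/2960

1/2960


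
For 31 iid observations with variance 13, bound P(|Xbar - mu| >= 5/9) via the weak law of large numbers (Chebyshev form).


Var(Xbar) = Var(X)/n = 13/31
Chebyshev: P(|Xbar-mu| >= 5/9) <= Var(Xbar)/(5/9)^2 = (13/31)/(25/81) = 1053/775
Bound exceeds 1, so trivial bound: 1

1


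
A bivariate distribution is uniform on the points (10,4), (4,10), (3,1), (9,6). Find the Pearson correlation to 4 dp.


Cov(X,Y) = 0.1250, Var(X) = 9.2500, Var(Y) = 10.6875
rho = Cov/(sqrt(VarX)*sqrt(VarY)) = 0.0126

0.0126


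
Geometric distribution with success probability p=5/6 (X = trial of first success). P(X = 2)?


P(X=2) = (1-p)^1 * p = (1/6)^1 * 5/6
= 1/6 * 5/6 = 5/36

5/36


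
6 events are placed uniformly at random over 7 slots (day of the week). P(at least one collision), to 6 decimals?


P(all different) = prod((7-i)/7 for i=0..5) = 0.042839
P(at least one match) = 1 - 0.042839 = 0.957161

0.957161


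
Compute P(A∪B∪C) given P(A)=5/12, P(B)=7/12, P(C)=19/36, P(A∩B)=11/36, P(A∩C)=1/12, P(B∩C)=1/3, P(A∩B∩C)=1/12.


P(A∪B∪C) = P(A)+P(B)+P(C) - P(AB)-P(AC)-P(BC) + P(ABC)
= 5/12+7/12+19/36 - 11/36-1/12-1/3 + 1/12
= 8/9

8/9


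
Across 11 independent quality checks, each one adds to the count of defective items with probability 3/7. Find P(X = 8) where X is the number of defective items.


P(X=8) = C(11,8) * p^8 * (1-p)^3
= 165 * 6561/5764801 * 64/343
= 69284160/1977326743

69284160/1977326743


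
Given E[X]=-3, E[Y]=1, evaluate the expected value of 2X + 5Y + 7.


E[2X + 5Y + 7] = 2*E[X] + 5*E[Y] + 7
= (2)*(-3) + (5)*(1) + (7)
= -6 + 5 + 7 = 6

6


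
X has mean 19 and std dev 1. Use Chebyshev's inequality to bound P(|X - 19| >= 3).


k = 3/1 = 3
Chebyshev: P(|X-mu| >= k*sigma) <= 1/k^2 = 1/3^2 = 1/9

1/9


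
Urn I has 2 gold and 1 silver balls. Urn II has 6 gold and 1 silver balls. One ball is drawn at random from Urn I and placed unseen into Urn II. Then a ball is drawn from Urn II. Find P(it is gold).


P(transfer gold) = 2/3; P(transfer silver) = 1/3
If gold transferred: Urn II has 7 gold of 8, so P(gold|gold moved) = 7/8
If silver transferred: Urn II has 6 gold of 8, so P(gold|silver moved) = 3/4
By total probability: P(gold) = 2/3*7/8 + 1/3*3/4 = 5/6

5/6


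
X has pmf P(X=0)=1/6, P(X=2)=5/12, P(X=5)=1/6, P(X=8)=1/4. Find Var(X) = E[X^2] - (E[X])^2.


E[X] = 11/3, E[X^2] = 131/6
Var(X) = E[X^2] - (E[X])^2 = 131/6 - (11/3)^2 = 151/18

151/18


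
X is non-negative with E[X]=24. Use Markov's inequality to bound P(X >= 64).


Markov: P(X >= a) <= E[X]/a
P(X >= 64) <= 24/64 = 3/8

3/8


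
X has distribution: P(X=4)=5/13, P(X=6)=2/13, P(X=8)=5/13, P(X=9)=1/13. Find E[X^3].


E[X^3] = sum(g(x)*P(x))
= 64*5/13 + 216*2/13 + 512*5/13 + 729*1/13
= 4041/13

4041/13


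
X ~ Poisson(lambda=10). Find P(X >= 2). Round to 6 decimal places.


P(X>=2) = 1 - P(X<=1) = 1 - (e^(-10)*10^0/0! + e^(-10)*10^1/1!)
≈ 1 - (0.0000453999 + 0.0004539993)
= 1 - 0.0004993992 = 0.9995006008
≈ 0.999501

0.999501


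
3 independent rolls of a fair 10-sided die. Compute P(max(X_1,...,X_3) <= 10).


P(max <= 10) = P(all X_i <= 10) = (P(X_1 <= 10))^3
= (10/10)^3 = 1^3 = 1

1


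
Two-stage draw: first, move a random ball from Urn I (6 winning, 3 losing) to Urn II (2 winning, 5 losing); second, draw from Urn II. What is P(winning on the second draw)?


P(transfer winning) = 6/9 = 2/3; P(transfer losing) = 1/3
If winning transferred: Urn II has 3 winning of 8, so P(winning|winning moved) = 3/8
If losing transferred: Urn II has 2 winning of 8, so P(winning|losing moved) = 1/4
By total probability: P(winning) = 2/3*3/8 + 1/3*1/4 = 1/3

1/3


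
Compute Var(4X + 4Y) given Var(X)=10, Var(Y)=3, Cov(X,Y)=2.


Var(4X + 4Y) = 4^2*Var(X) + 4^2*Var(Y) + 2*4*4*Cov(X,Y)
= 16*10 + 16*3 + 32*2
= 160 + 48 + 64 = 272

272


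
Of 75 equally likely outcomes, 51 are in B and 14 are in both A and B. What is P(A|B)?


P(A|B) = P(A∩B)/P(B) = (14/75)/(51/75) = 14/51

14/51


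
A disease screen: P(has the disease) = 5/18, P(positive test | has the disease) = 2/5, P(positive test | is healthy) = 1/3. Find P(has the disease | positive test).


P(A) = P(A|B)P(B) + P(A|B')P(B') = 2/5*5/18 + 1/3*13/18 = 19/54
P(B|A) = P(A|B)P(B)/P(A) = (1/9)/(19/54) = 6/19

6/19


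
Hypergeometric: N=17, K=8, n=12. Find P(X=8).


P(X=8) = C(8,8)*C(9,4) / C(17,12)
= 1*126 / 6188
= 126/6188 = 9/442

9/442


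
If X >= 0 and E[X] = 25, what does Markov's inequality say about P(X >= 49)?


Markov: P(X >= a) <= E[X]/a
P(X >= 49) <= 25/49

25/49


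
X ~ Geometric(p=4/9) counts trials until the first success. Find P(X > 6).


P(X > 6) = P(first 6 trials all fail) = (1-p)^6 = (5/9)^6 = 15625/531441

15625/531441


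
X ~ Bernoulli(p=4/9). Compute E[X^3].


For Bernoulli: X in {0,1}
E[X^3] = 0^3*(1-4/9) + 1^3*4/9 = 4/9

4/9


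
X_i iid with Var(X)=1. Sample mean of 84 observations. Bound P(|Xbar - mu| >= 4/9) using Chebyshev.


Var(Xbar) = Var(X)/n = 1/84
Chebyshev: P(|Xbar-mu| >= 4/9) <= Var(Xbar)/(4/9)^2 = (1/84)/(16/81) = 27/448

27/448


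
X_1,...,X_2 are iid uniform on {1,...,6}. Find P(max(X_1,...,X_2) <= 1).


P(max <= 1) = P(all X_i <= 1) = (P(X_1 <= 1))^2
= (1/6)^2 = 1/36

1/36


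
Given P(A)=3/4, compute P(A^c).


P(A') = 1 - P(A) = 1 - 3/4 = 1/4

1/4


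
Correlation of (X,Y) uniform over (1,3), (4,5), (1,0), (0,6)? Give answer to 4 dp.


Cov(X,Y) = 0.5000, Var(X) = 2.2500, Var(Y) = 5.2500
rho = Cov/(sqrt(VarX)*sqrt(VarY)) = 0.1455

0.1455


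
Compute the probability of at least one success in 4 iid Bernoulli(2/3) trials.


P(at least one) = 1 - P(none)
P(none) = (1 - 2/3)^4 = (1/3)^4 = 1/81
P(at least one) = 1 - 1/81 = 80/81

80/81


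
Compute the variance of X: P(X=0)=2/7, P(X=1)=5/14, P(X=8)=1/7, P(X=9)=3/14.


E[X] = 24/7, E[X^2] = 188/7
Var(X) = E[X^2] - (E[X])^2 = 188/7 - (24/7)^2 = 740/49

740/49


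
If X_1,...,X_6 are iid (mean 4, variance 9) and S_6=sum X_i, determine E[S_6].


E[S_n] = n*E[X_1] = 6*4 = 24

24


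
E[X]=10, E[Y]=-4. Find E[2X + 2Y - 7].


E[2X + 2Y - 7] = 2*E[X] + 2*E[Y] - 7
= (2)*(10) + (2)*(-4) + (-7)
= 20 - 8 - 7 = 5

5


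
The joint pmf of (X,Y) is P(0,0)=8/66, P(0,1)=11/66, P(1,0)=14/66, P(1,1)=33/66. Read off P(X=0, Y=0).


Read from table: P(X=0, Y=0) = 8/66 = 4/33

4/33


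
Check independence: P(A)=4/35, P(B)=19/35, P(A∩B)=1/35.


P(A)*P(B) = 4/35*19/35 = 76/1225
P(A∩B) = 1/35 != 76/1225, so not independent

No, A and B are not independent


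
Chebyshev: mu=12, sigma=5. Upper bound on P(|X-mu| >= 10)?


k = 10/5 = 2
Chebyshev: P(|X-mu| >= k*sigma) <= 1/k^2 = 1/2^2 = 1/4

1/4


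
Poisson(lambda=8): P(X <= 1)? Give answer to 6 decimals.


P(X<=1) = e^(-8)*8^0/0! + e^(-8)*8^1/1!
≈ 0.0003354626 + 0.0026837010
= 0.0030191636
≈ 0.003019

0.003019


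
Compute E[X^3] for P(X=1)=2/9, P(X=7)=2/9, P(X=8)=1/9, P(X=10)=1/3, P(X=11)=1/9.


E[X^3] = sum(g(x)*P(x))
= 1*2/9 + 343*2/9 + 512*1/9 + 1000*1/3 + 1331*1/9
= 5531/9

5531/9


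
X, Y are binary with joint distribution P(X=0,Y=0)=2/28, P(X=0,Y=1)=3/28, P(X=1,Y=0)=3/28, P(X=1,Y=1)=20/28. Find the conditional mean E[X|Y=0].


P(Y=0) = 5/28
E[X|Y=0] = (0*2 + 1*3)/5 = 3/5

3/5


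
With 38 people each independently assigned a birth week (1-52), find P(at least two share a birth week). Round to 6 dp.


P(all different) = prod((52-i)/52 for i=0..37) = 0.000000
P(at least one match) = 1 - 0.000000 = 1.000000

1.000000


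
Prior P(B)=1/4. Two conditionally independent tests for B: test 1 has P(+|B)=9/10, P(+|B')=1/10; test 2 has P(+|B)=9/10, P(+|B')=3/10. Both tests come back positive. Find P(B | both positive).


After test 1: P(+) = 9/10*1/4 + 1/10*3/4 = 3/10
P(B|+) = (9/40)/(3/10) = 3/4
After test 2 (use post1 as new prior): P(+) = 9/10*3/4 + 3/10*1/4 = 3/4
P(B|+,+) = (27/40)/(3/4) = 9/10

9/10


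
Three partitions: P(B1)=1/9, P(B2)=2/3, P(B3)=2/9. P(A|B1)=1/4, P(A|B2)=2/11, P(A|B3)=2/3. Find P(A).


P(A) = P(A|B1)P(B1) + P(A|B2)P(B2) + P(A|B3)P(B3)
= 1/4*1/9 + 2/11*2/3 + 2/3*2/9
= 1/36 + 4/33 + 4/27 = 353/1188

353/1188


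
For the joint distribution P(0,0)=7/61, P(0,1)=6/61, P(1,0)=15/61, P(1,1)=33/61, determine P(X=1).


P(X=1) = P(1,0)+P(1,1) = 15/61 + 33/61 = 48/61

48/61


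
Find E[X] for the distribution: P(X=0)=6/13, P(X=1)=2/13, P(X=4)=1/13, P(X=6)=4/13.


E[X] = sum(x * P(x))
= 0*6/13 + 1*2/13 + 4*1/13 + 6*4/13
= 30/13

30/13


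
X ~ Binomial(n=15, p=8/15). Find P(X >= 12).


P(X>=12) = P(X=12) + P(X=13) + P(X=14) + P(X=15)
= 2144941027360768/87578778076171875 + 188566244163584/29192926025390625 + 30786325577728/29192926025390625 + 35184372088832/437893890380859375
= 14050178055012352/437893890380859375

14050178055012352/437893890380859375


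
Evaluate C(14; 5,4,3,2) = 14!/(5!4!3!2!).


14! = 87178291200
Denominator: 5!=120 * 4!=24 * 3!=6 * 2!=2
Coefficient = 87178291200 / 34560 = 2522520

2522520


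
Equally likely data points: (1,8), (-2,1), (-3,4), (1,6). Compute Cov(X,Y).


E[X]=-3/4, E[Y]=19/4, E[XY]=0
Cov(X,Y) = E[XY] - E[X]E[Y] = 0 + 3/4*19/4 = 57/16

57/16
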